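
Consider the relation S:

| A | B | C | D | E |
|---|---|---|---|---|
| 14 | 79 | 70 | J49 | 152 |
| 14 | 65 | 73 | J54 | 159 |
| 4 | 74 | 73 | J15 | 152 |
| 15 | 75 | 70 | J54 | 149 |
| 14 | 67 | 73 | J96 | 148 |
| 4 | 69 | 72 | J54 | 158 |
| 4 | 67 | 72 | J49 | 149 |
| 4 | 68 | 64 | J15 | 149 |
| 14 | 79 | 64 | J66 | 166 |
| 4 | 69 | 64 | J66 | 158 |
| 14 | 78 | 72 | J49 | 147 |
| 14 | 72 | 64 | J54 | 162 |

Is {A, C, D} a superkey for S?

Yes

All 12 rows have distinct {A, C, D} values, so {A, C, D} → (all attributes) holds and {A, C, D} is a superkey.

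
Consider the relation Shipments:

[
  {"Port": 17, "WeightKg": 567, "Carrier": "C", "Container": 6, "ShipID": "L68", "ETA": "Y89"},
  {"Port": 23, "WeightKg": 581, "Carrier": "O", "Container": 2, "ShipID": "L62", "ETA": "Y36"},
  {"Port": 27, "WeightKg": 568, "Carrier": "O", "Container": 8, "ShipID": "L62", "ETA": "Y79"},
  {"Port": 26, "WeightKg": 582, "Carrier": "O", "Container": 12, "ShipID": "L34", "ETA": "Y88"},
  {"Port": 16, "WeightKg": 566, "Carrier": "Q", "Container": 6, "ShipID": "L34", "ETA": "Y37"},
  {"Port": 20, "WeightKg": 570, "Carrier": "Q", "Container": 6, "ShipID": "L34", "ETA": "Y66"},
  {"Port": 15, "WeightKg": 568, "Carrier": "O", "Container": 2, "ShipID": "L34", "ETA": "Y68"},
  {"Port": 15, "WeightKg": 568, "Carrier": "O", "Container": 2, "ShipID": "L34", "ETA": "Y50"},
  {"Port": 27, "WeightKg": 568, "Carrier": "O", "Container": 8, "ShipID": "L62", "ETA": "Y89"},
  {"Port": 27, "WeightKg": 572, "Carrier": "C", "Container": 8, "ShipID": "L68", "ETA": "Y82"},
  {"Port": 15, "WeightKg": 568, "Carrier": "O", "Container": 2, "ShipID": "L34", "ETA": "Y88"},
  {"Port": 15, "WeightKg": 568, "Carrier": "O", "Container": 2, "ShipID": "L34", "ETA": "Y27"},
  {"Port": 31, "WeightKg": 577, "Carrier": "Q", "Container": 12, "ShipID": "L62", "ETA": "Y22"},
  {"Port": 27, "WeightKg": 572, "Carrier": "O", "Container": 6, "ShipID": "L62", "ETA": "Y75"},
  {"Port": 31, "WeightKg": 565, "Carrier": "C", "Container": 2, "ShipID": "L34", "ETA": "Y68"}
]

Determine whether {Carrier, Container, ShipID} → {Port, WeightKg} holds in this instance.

(Carrier=C, Container=6, ShipID=L68): 1 row → {Port,WeightKg} = (17, 567) ✓
(Carrier=O, Container=2, ShipID=L62): 1 row → {Port,WeightKg} = (23, 581) ✓
(Carrier=O, Container=8, ShipID=L62): 2 rows → {Port,WeightKg} = (27, 568), (27, 568) ✓
(Carrier=O, Container=12, ShipID=L34): 1 row → {Port,WeightKg} = (26, 582) ✓
(Carrier=Q, Container=6, ShipID=L34): 2 rows → {Port,WeightKg} takes values {(16, 566), (20, 570)} — violation
(Carrier=O, Container=2, ShipID=L34): 4 rows → {Port,WeightKg} = (15, 568), (15, 568), (15, 568), (15, 568) ✓
(Carrier=C, Container=8, ShipID=L68): 1 row → {Port,WeightKg} = (27, 572) ✓
(Carrier=Q, Container=12, ShipID=L62): 1 row → {Port,WeightKg} = (31, 577) ✓
(Carrier=O, Container=6, ShipID=L62): 1 row → {Port,WeightKg} = (27, 572) ✓
(Carrier=C, Container=2, ShipID=L34): 1 row → {Port,WeightKg} = (31, 565) ✓
Two rows agree on {Carrier, Container, ShipID} but differ on {Port, WeightKg}, so {Carrier, Container, ShipID} → {Port, WeightKg} does not hold.

No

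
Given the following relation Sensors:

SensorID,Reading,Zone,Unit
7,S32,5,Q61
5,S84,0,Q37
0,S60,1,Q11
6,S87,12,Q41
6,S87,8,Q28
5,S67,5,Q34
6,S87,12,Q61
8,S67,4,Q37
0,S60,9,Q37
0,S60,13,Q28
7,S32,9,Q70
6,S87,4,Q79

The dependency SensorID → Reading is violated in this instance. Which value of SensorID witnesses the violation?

5

SensorID=7: 2 rows → Reading = S32, S32 ✓
SensorID=5: 2 rows → Reading takes values {S84, S67} — violation
SensorID=0: 3 rows → Reading = S60, S60, S60 ✓
SensorID=6: 4 rows → Reading = S87, S87, S87, S87 ✓
SensorID=8: 1 row → Reading = S67 ✓
The only SensorID value with inconsistent Reading is SensorID=5.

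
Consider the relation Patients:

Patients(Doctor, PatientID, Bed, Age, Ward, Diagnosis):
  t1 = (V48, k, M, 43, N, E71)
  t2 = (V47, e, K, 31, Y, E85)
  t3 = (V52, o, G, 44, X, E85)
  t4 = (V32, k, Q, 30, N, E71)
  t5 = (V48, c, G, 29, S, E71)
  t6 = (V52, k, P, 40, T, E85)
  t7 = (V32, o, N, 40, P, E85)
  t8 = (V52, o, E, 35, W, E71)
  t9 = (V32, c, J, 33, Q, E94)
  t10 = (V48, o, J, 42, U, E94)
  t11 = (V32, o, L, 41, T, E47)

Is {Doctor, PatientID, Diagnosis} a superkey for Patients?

All 11 rows have distinct {Doctor, PatientID, Diagnosis} values, so {Doctor, PatientID, Diagnosis} → (all attributes) holds and {Doctor, PatientID, Diagnosis} is a superkey.

Yes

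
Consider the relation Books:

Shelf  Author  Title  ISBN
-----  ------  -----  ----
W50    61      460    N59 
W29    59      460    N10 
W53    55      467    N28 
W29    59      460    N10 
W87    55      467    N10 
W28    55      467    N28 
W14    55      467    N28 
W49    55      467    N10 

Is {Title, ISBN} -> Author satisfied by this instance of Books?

Yes

(Title=460, ISBN=N59): 1 row → Author = 61 ✓
(Title=460, ISBN=N10): 2 rows → Author = 59, 59 ✓
(Title=467, ISBN=N28): 3 rows → Author = 55, 55, 55 ✓
(Title=467, ISBN=N10): 2 rows → Author = 55, 55 ✓
Every {Title, ISBN} value is associated with a single Author value, so {Title, ISBN} -> Author holds.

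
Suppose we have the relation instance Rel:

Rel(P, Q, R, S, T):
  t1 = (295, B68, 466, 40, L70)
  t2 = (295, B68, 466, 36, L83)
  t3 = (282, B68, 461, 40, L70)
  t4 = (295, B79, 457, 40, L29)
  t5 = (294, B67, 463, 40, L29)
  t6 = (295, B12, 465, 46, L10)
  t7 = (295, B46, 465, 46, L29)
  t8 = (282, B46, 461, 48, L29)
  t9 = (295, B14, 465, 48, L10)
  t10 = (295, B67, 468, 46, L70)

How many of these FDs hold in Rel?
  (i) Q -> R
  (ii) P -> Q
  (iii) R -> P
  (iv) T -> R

(i) Q -> R: Q=B68: rows 1, 2, 3 → R takes values {466, 461} — violation; Q=B67: rows 5, 10 → R takes values {463, 468} — violation; Q=B46: rows 7, 8 → R takes values {465, 461} — violation — fails.
(ii) P -> Q: P=295: rows 1, 2, 4, 6, 7, 9, 10 → Q takes values {B68, B79, B12, B46, B14, B67} — violation; P=282: rows 3, 8 → Q takes values {B68, B46} — violation — fails.
(iii) R -> P: every LHS value maps to a single RHS value — holds.
(iv) T -> R: T=L70: rows 1, 3, 10 → R takes values {466, 461, 468} — violation; T=L29: rows 4, 5, 7, 8 → R takes values {457, 463, 465, 461} — violation — fails.
1 of the 4 dependencies holds.

1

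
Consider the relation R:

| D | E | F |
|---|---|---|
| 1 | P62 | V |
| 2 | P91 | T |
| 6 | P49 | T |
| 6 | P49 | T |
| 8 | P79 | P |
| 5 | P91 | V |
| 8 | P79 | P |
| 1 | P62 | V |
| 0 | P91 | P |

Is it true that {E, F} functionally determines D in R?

Yes

(E=P62, F=V): 2 rows → D = 1, 1 ✓
(E=P91, F=T): 1 row → D = 2 ✓
(E=P49, F=T): 2 rows → D = 6, 6 ✓
(E=P79, F=P): 2 rows → D = 8, 8 ✓
(E=P91, F=V): 1 row → D = 5 ✓
(E=P91, F=P): 1 row → D = 0 ✓
Every {E, F} value is associated with a single D value, so {E, F} → D holds.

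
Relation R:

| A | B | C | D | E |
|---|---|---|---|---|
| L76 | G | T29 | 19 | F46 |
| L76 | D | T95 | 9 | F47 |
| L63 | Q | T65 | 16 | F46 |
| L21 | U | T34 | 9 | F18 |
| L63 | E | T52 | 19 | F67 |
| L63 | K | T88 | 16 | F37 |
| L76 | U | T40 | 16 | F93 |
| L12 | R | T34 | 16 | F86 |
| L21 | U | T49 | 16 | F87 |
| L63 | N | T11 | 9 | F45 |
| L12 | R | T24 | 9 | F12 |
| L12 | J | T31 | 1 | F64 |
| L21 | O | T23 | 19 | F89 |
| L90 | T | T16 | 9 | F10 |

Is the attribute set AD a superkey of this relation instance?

Two distinct rows share (A=L63, D=16), so AD does not determine every attribute — not a superkey.

No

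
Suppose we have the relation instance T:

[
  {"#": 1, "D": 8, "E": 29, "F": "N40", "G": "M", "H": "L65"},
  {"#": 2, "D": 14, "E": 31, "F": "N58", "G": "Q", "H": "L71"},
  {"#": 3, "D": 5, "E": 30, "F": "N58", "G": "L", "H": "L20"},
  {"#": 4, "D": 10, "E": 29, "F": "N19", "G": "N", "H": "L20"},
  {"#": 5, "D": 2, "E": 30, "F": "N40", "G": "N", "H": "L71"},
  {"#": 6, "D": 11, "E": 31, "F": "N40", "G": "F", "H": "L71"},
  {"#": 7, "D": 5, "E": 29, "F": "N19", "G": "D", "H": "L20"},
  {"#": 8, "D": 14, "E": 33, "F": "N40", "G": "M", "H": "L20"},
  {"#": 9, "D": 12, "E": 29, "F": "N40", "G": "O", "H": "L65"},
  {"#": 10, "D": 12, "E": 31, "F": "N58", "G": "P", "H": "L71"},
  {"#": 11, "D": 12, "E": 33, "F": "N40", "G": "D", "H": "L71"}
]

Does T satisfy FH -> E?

No

(F=N40, H=L65): rows 1, 9 → E = 29, 29 ✓
(F=N58, H=L71): rows 2, 10 → E = 31, 31 ✓
(F=N58, H=L20): row 3 → E = 30 ✓
(F=N19, H=L20): rows 4, 7 → E = 29, 29 ✓
(F=N40, H=L71): rows 5, 6, 11 → E takes values {30, 31, 33} — violation
(F=N40, H=L20): row 8 → E = 33 ✓
Two rows agree on FH but differ on E, so FH -> E does not hold.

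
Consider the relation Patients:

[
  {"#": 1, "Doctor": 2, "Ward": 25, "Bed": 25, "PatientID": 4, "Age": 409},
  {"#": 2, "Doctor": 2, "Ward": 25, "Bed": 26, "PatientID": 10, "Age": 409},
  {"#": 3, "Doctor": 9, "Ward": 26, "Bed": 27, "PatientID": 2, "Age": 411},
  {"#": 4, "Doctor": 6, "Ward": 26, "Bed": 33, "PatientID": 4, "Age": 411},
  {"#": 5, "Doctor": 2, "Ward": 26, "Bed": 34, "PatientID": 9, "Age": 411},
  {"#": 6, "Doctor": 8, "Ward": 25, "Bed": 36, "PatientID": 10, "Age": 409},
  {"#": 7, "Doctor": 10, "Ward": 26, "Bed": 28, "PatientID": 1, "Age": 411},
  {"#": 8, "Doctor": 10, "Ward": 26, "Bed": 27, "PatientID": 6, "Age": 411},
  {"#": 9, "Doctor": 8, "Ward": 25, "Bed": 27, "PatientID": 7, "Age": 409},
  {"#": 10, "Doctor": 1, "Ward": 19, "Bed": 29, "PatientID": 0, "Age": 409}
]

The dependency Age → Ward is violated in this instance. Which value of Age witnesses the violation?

409

Age=409: rows 1, 2, 6, 9, 10 → Ward takes values {25, 19} — violation
Age=411: rows 3, 4, 5, 7, 8 → Ward = 26, 26, 26, 26, 26 ✓
The only Age value with inconsistent Ward is Age=409.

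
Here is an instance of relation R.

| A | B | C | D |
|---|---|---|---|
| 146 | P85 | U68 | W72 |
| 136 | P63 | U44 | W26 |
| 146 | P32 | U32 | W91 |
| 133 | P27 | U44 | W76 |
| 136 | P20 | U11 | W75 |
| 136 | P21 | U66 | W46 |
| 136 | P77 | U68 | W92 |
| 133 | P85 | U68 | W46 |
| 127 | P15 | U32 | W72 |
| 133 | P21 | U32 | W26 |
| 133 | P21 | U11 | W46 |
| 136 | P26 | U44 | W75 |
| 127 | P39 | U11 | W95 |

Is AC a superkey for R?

Two distinct rows share (A=136, C=U44), so AC does not determine every attribute — not a superkey.

No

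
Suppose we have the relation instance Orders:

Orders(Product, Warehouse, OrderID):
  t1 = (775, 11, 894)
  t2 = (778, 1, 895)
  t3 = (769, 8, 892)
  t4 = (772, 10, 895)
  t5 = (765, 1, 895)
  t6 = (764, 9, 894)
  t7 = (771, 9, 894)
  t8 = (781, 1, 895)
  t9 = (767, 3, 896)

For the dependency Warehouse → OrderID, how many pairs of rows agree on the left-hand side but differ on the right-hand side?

Warehouse=1: all 3 rows agree on OrderID — 0 pairs.
Warehouse=9: all 2 rows agree on OrderID — 0 pairs.

0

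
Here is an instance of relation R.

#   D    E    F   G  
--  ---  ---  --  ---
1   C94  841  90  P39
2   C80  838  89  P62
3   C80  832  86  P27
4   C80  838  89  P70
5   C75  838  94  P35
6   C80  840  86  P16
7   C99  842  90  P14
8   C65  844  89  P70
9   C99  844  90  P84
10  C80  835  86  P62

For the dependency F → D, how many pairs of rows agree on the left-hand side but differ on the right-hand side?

4

F=90: violating pairs (1,7), (1,9) — 2 pairs.
F=89: violating pairs (2,8), (4,8) — 2 pairs.
F=86: all 3 rows agree on D — 0 pairs.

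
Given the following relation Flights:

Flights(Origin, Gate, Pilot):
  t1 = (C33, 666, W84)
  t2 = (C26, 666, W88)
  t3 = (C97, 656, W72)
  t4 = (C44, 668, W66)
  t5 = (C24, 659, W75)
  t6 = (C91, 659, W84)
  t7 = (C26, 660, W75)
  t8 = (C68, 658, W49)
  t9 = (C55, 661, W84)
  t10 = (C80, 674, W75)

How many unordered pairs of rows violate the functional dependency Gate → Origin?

2

Gate=666: violating pairs (1,2) — 1 pair.
Gate=659: violating pairs (5,6) — 1 pair.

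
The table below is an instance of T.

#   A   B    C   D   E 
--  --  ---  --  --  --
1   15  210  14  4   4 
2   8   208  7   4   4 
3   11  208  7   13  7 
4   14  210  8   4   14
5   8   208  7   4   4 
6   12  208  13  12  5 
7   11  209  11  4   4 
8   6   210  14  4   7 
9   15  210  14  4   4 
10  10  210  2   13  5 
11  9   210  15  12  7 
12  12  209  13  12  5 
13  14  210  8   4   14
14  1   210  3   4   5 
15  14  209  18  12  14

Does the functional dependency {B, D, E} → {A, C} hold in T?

Yes

(B=210, D=4, E=4): rows 1, 9 → {A,C} = (15, 14), (15, 14) ✓
(B=208, D=4, E=4): rows 2, 5 → {A,C} = (8, 7), (8, 7) ✓
(B=208, D=13, E=7): row 3 → {A,C} = (11, 7) ✓
(B=210, D=4, E=14): rows 4, 13 → {A,C} = (14, 8), (14, 8) ✓
(B=208, D=12, E=5): row 6 → {A,C} = (12, 13) ✓
(B=209, D=4, E=4): row 7 → {A,C} = (11, 11) ✓
(B=210, D=4, E=7): row 8 → {A,C} = (6, 14) ✓
(B=210, D=13, E=5): row 10 → {A,C} = (10, 2) ✓
(B=210, D=12, E=7): row 11 → {A,C} = (9, 15) ✓
(B=209, D=12, E=5): row 12 → {A,C} = (12, 13) ✓
(B=210, D=4, E=5): row 14 → {A,C} = (1, 3) ✓
(B=209, D=12, E=14): row 15 → {A,C} = (14, 18) ✓
Every {B, D, E} value is associated with a single {A, C} value, so {B, D, E} → {A, C} holds.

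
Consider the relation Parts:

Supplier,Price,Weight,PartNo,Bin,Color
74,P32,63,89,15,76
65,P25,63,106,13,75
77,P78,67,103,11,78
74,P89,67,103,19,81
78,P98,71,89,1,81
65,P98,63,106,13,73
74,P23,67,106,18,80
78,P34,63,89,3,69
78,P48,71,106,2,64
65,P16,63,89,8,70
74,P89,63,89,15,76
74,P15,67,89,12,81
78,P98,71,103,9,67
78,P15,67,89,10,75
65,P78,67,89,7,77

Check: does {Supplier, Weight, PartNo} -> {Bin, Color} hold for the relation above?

No

(Supplier=74, Weight=63, PartNo=89): 2 rows → {Bin,Color} = (15, 76), (15, 76) ✓
(Supplier=65, Weight=63, PartNo=106): 2 rows → {Bin,Color} takes values {(13, 75), (13, 73)} — violation
(Supplier=77, Weight=67, PartNo=103): 1 row → {Bin,Color} = (11, 78) ✓
(Supplier=74, Weight=67, PartNo=103): 1 row → {Bin,Color} = (19, 81) ✓
(Supplier=78, Weight=71, PartNo=89): 1 row → {Bin,Color} = (1, 81) ✓
(Supplier=74, Weight=67, PartNo=106): 1 row → {Bin,Color} = (18, 80) ✓
(Supplier=78, Weight=63, PartNo=89): 1 row → {Bin,Color} = (3, 69) ✓
(Supplier=78, Weight=71, PartNo=106): 1 row → {Bin,Color} = (2, 64) ✓
(Supplier=65, Weight=63, PartNo=89): 1 row → {Bin,Color} = (8, 70) ✓
(Supplier=74, Weight=67, PartNo=89): 1 row → {Bin,Color} = (12, 81) ✓
(Supplier=78, Weight=71, PartNo=103): 1 row → {Bin,Color} = (9, 67) ✓
(Supplier=78, Weight=67, PartNo=89): 1 row → {Bin,Color} = (10, 75) ✓
(Supplier=65, Weight=67, PartNo=89): 1 row → {Bin,Color} = (7, 77) ✓
Two rows agree on {Supplier, Weight, PartNo} but differ on {Bin, Color}, so {Supplier, Weight, PartNo} -> {Bin, Color} does not hold.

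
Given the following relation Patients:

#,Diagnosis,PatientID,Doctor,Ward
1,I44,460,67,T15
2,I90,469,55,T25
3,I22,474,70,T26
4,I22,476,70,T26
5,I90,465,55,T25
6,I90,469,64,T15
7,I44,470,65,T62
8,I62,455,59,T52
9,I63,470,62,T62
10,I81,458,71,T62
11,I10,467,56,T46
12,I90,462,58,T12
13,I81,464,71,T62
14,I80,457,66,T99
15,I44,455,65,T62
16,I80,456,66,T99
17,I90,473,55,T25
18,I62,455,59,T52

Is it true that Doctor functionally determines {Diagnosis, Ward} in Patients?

Yes

Doctor=67: row 1 → {Diagnosis,Ward} = (I44, T15) ✓
Doctor=55: rows 2, 5, 17 → {Diagnosis,Ward} = (I90, T25), (I90, T25), (I90, T25) ✓
Doctor=70: rows 3, 4 → {Diagnosis,Ward} = (I22, T26), (I22, T26) ✓
Doctor=64: row 6 → {Diagnosis,Ward} = (I90, T15) ✓
Doctor=65: rows 7, 15 → {Diagnosis,Ward} = (I44, T62), (I44, T62) ✓
Doctor=59: rows 8, 18 → {Diagnosis,Ward} = (I62, T52), (I62, T52) ✓
Doctor=62: row 9 → {Diagnosis,Ward} = (I63, T62) ✓
Doctor=71: rows 10, 13 → {Diagnosis,Ward} = (I81, T62), (I81, T62) ✓
Doctor=56: row 11 → {Diagnosis,Ward} = (I10, T46) ✓
Doctor=58: row 12 → {Diagnosis,Ward} = (I90, T12) ✓
Doctor=66: rows 14, 16 → {Diagnosis,Ward} = (I80, T99), (I80, T99) ✓
Every Doctor value is associated with a single {Diagnosis, Ward} value, so Doctor -> {Diagnosis, Ward} holds.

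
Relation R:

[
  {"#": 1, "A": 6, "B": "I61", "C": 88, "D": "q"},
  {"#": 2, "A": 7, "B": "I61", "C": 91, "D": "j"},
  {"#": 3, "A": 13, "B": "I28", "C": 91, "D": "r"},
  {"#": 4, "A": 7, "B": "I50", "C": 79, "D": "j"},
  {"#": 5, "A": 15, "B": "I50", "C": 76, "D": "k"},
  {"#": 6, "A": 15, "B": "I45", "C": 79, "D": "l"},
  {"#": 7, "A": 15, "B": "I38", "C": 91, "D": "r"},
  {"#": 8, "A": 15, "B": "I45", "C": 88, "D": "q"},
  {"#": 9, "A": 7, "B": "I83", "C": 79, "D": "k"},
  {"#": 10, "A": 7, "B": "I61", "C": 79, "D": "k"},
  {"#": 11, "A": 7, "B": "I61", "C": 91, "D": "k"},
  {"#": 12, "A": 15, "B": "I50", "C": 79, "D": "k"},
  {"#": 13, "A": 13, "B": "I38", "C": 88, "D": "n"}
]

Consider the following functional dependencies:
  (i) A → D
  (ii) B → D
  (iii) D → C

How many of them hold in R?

(i) A → D: A=7: rows 2, 4, 9, 10, 11 → D takes values {j, k} — violation; A=13: rows 3, 13 → D takes values {r, n} — violation; A=15: rows 5, 6, 7, 8, 12 → D takes values {k, l, r, q} — violation — fails.
(ii) B → D: B=I61: rows 1, 2, 10, 11 → D takes values {q, j, k} — violation; B=I50: rows 4, 5, 12 → D takes values {j, k} — violation; B=I45: rows 6, 8 → D takes values {l, q} — violation; B=I38: rows 7, 13 → D takes values {r, n} — violation — fails.
(iii) D → C: D=j: rows 2, 4 → C takes values {91, 79} — violation; D=k: rows 5, 9, 10, 11, 12 → C takes values {76, 79, 91} — violation — fails.
None of the 3 dependencies hold.

0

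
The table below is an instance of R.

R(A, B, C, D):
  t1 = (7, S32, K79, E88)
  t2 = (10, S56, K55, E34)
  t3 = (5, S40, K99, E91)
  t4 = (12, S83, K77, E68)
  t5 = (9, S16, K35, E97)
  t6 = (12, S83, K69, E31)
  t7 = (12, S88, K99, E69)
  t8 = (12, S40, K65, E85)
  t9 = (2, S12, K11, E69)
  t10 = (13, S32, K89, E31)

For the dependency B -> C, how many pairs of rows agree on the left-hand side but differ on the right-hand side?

B=S32: violating pairs (1,10) — 1 pair.
B=S40: violating pairs (3,8) — 1 pair.
B=S83: violating pairs (4,6) — 1 pair.

3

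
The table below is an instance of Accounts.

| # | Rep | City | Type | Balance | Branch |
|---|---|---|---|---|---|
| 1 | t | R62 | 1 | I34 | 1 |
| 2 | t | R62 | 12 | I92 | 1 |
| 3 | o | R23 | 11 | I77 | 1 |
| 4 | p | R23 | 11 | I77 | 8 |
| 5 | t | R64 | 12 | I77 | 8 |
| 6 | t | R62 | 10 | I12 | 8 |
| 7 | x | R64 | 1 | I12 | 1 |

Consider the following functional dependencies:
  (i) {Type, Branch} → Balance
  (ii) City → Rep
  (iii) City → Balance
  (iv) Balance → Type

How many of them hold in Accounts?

0

(i) {Type, Branch} → Balance: (Type=1, Branch=1): rows 1, 7 → Balance takes values {I34, I12} — violation — fails.
(ii) City → Rep: City=R23: rows 3, 4 → Rep takes values {o, p} — violation; City=R64: rows 5, 7 → Rep takes values {t, x} — violation — fails.
(iii) City → Balance: City=R62: rows 1, 2, 6 → Balance takes values {I34, I92, I12} — violation; City=R64: rows 5, 7 → Balance takes values {I77, I12} — violation — fails.
(iv) Balance → Type: Balance=I77: rows 3, 4, 5 → Type takes values {11, 12} — violation; Balance=I12: rows 6, 7 → Type takes values {10, 1} — violation — fails.
None of the 4 dependencies hold.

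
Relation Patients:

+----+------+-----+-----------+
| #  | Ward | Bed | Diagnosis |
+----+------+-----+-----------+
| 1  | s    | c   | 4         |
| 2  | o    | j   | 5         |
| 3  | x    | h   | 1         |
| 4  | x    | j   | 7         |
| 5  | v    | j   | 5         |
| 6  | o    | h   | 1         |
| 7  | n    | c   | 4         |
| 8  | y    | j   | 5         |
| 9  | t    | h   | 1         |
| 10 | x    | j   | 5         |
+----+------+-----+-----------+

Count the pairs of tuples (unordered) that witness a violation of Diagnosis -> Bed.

Diagnosis=4: all 2 rows agree on Bed — 0 pairs.
Diagnosis=5: all 4 rows agree on Bed — 0 pairs.
Diagnosis=1: all 3 rows agree on Bed — 0 pairs.

0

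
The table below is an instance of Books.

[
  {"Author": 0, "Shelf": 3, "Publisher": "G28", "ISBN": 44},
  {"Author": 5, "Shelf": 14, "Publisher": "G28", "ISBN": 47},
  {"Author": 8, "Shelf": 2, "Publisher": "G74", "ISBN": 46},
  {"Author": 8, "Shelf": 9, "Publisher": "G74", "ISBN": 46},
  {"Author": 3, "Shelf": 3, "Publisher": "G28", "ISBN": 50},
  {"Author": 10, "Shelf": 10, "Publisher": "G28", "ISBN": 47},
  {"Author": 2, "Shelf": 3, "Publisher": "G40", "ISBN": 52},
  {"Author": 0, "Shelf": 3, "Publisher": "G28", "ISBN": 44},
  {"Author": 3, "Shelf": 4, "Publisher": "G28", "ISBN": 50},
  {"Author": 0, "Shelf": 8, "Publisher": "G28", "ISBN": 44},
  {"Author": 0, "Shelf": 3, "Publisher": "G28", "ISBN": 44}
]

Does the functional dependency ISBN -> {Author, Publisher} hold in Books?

No

ISBN=44: 4 rows → {Author,Publisher} = (0, G28), (0, G28), (0, G28), (0, G28) ✓
ISBN=47: 2 rows → {Author,Publisher} takes values {(5, G28), (10, G28)} — violation
ISBN=46: 2 rows → {Author,Publisher} = (8, G74), (8, G74) ✓
ISBN=50: 2 rows → {Author,Publisher} = (3, G28), (3, G28) ✓
ISBN=52: 1 row → {Author,Publisher} = (2, G40) ✓
Two rows agree on ISBN but differ on {Author, Publisher}, so ISBN -> {Author, Publisher} does not hold.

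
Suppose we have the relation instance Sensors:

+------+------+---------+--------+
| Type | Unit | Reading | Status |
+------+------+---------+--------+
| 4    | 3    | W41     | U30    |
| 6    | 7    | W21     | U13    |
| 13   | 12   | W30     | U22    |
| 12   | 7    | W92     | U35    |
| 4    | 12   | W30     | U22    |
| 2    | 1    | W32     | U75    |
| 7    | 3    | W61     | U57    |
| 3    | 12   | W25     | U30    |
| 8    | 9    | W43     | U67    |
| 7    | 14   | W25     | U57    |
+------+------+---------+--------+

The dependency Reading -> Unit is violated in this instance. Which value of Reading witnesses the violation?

W25

Reading=W41: 1 row → Unit = 3 ✓
Reading=W21: 1 row → Unit = 7 ✓
Reading=W30: 2 rows → Unit = 12, 12 ✓
Reading=W92: 1 row → Unit = 7 ✓
Reading=W32: 1 row → Unit = 1 ✓
Reading=W61: 1 row → Unit = 3 ✓
Reading=W25: 2 rows → Unit takes values {12, 14} — violation
Reading=W43: 1 row → Unit = 9 ✓
The only Reading value with inconsistent Unit is Reading=W25.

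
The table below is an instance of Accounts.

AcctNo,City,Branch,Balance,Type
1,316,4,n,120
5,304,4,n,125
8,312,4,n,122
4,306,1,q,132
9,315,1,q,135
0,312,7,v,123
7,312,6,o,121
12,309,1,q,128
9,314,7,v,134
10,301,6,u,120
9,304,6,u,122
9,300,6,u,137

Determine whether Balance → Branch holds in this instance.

Balance=n: 3 rows → Branch = 4, 4, 4 ✓
Balance=q: 3 rows → Branch = 1, 1, 1 ✓
Balance=v: 2 rows → Branch = 7, 7 ✓
Balance=o: 1 row → Branch = 6 ✓
Balance=u: 3 rows → Branch = 6, 6, 6 ✓
Every Balance value is associated with a single Branch value, so Balance → Branch holds.

Yes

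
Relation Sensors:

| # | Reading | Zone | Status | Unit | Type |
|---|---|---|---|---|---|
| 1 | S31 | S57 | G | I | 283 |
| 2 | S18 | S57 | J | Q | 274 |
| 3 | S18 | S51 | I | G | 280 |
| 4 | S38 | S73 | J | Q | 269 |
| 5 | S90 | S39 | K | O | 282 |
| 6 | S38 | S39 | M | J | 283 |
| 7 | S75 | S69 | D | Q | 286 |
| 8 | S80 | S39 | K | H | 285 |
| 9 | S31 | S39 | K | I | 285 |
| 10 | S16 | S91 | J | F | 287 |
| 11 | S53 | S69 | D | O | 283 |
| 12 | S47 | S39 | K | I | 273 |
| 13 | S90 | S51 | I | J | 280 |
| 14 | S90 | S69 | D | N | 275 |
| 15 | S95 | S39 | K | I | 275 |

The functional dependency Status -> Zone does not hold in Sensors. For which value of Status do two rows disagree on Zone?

J

Status=G: row 1 → Zone = S57 ✓
Status=J: rows 2, 4, 10 → Zone takes values {S57, S73, S91} — violation
Status=I: rows 3, 13 → Zone = S51, S51 ✓
Status=K: rows 5, 8, 9, 12, 15 → Zone = S39, S39, S39, S39, S39 ✓
Status=M: row 6 → Zone = S39 ✓
Status=D: rows 7, 11, 14 → Zone = S69, S69, S69 ✓
The only Status value with inconsistent Zone is Status=J.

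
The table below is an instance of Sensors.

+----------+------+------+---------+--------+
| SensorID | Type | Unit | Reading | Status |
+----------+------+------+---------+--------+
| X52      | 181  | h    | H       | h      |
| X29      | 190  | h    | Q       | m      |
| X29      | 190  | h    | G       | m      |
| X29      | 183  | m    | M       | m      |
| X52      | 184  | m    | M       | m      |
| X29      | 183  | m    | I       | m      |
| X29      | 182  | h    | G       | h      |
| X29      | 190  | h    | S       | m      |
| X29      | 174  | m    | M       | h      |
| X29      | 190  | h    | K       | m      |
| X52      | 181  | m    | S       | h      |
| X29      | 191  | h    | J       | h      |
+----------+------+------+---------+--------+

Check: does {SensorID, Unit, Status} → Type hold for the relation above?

No

(SensorID=X52, Unit=h, Status=h): 1 row → Type = 181 ✓
(SensorID=X29, Unit=h, Status=m): 4 rows → Type = 190, 190, 190, 190 ✓
(SensorID=X29, Unit=m, Status=m): 2 rows → Type = 183, 183 ✓
(SensorID=X52, Unit=m, Status=m): 1 row → Type = 184 ✓
(SensorID=X29, Unit=h, Status=h): 2 rows → Type takes values {182, 191} — violation
(SensorID=X29, Unit=m, Status=h): 1 row → Type = 174 ✓
(SensorID=X52, Unit=m, Status=h): 1 row → Type = 181 ✓
Two rows agree on {SensorID, Unit, Status} but differ on Type, so {SensorID, Unit, Status} → Type does not hold.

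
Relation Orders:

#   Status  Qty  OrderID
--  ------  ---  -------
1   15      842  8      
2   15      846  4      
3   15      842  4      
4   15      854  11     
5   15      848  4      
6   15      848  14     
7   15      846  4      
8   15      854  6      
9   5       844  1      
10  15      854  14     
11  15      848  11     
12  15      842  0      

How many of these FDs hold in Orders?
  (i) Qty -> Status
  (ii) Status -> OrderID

1

(i) Qty -> Status: every LHS value maps to a single RHS value — holds.
(ii) Status -> OrderID: Status=15: rows 1, 2, 3, 4, 5, 6, 7, 8, 10, 11, 12 → OrderID takes values {8, 4, 11, 14, 6, 0} — violation — fails.
1 of the 2 dependencies holds.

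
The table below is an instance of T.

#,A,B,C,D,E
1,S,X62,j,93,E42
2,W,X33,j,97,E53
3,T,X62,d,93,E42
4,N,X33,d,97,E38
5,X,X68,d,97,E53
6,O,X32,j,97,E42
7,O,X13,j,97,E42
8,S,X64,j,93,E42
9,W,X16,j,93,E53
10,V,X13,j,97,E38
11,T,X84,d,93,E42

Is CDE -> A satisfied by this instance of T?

Yes

(C=j, D=93, E=E42): rows 1, 8 → A = S, S ✓
(C=j, D=97, E=E53): row 2 → A = W ✓
(C=d, D=93, E=E42): rows 3, 11 → A = T, T ✓
(C=d, D=97, E=E38): row 4 → A = N ✓
(C=d, D=97, E=E53): row 5 → A = X ✓
(C=j, D=97, E=E42): rows 6, 7 → A = O, O ✓
(C=j, D=93, E=E53): row 9 → A = W ✓
(C=j, D=97, E=E38): row 10 → A = V ✓
Every CDE value is associated with a single A value, so CDE -> A holds.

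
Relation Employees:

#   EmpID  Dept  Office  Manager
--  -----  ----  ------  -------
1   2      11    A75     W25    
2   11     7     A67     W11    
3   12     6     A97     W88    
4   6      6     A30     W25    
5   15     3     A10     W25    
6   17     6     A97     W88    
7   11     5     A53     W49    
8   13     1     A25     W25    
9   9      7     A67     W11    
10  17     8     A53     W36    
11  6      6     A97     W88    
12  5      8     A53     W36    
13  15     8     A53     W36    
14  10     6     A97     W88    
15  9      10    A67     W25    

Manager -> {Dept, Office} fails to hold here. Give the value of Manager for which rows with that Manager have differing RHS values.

W25

Manager=W25: rows 1, 4, 5, 8, 15 → {Dept,Office} takes values {(11, A75), (6, A30), (3, A10), (1, A25), (10, A67)} — violation
Manager=W11: rows 2, 9 → {Dept,Office} = (7, A67), (7, A67) ✓
Manager=W88: rows 3, 6, 11, 14 → {Dept,Office} = (6, A97), (6, A97), (6, A97), (6, A97) ✓
Manager=W49: row 7 → {Dept,Office} = (5, A53) ✓
Manager=W36: rows 10, 12, 13 → {Dept,Office} = (8, A53), (8, A53), (8, A53) ✓
The only Manager value with inconsistent RHS is Manager=W25.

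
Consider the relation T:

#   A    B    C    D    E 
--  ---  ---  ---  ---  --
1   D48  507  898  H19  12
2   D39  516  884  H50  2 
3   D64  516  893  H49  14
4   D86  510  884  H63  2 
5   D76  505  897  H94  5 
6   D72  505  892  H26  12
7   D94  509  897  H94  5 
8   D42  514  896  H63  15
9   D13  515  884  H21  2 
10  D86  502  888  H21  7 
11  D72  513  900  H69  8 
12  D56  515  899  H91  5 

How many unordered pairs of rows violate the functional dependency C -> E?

C=884: all 3 rows agree on E — 0 pairs.
C=897: all 2 rows agree on E — 0 pairs.

0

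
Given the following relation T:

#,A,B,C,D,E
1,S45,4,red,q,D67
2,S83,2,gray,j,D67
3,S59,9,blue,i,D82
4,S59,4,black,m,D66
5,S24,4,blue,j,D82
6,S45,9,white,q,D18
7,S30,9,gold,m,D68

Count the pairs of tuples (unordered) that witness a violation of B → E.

6

B=4: violating pairs (1,4), (1,5), (4,5) — 3 pairs.
B=9: violating pairs (3,6), (3,7), (6,7) — 3 pairs.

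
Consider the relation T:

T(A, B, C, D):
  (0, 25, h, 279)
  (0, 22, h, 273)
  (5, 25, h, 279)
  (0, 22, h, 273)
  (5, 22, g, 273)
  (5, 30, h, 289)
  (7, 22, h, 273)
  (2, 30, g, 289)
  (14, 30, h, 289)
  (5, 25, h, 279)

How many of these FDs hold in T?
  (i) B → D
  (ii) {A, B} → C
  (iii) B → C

2

(i) B → D: every LHS value maps to a single RHS value — holds.
(ii) {A, B} → C: every LHS value maps to a single RHS value — holds.
(iii) B → C: B=22: 4 rows → C takes values {h, g} — violation; B=30: 3 rows → C takes values {h, g} — violation — fails.
2 of the 3 dependencies hold.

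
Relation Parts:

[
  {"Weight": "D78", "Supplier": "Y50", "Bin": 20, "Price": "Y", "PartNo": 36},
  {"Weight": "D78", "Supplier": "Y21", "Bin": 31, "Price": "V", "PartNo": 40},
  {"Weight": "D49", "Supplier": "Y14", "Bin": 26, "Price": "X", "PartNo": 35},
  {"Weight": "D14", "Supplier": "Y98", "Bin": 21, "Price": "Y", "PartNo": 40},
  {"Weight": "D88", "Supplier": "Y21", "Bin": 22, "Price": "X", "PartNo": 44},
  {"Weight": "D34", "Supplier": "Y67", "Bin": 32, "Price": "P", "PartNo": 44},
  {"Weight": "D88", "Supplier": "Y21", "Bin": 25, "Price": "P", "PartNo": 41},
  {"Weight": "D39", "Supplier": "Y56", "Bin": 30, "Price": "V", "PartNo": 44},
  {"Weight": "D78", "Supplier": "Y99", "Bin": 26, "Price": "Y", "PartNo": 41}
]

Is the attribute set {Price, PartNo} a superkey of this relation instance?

All 9 rows have distinct {Price, PartNo} values, so {Price, PartNo} → (all attributes) holds and {Price, PartNo} is a superkey.

Yes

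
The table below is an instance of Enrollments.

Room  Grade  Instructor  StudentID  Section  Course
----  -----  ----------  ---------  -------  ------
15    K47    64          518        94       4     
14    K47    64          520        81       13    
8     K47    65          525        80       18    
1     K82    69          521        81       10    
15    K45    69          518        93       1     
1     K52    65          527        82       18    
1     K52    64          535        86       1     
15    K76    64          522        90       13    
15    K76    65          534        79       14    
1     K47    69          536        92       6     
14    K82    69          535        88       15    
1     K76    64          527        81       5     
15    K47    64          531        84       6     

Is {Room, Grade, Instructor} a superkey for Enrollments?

Two distinct rows share (Room=15, Grade=K47, Instructor=64), so {Room, Grade, Instructor} does not determine every attribute — not a superkey.

No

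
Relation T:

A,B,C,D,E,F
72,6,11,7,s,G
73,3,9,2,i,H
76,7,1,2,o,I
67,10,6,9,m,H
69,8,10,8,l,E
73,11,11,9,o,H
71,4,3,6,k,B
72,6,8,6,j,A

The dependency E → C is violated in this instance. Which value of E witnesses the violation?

E=s: 1 row → C = 11 ✓
E=i: 1 row → C = 9 ✓
E=o: 2 rows → C takes values {1, 11} — violation
E=m: 1 row → C = 6 ✓
E=l: 1 row → C = 10 ✓
E=k: 1 row → C = 3 ✓
E=j: 1 row → C = 8 ✓
The only E value with inconsistent C is E=o.

o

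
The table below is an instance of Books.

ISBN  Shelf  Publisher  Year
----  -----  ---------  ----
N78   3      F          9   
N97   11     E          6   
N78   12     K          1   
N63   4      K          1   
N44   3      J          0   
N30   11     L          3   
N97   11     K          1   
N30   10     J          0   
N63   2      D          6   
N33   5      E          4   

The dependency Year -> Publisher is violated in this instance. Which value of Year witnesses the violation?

Year=9: 1 row → Publisher = F ✓
Year=6: 2 rows → Publisher takes values {E, D} — violation
Year=1: 3 rows → Publisher = K, K, K ✓
Year=0: 2 rows → Publisher = J, J ✓
Year=3: 1 row → Publisher = L ✓
Year=4: 1 row → Publisher = E ✓
The only Year value with inconsistent Publisher is Year=6.

6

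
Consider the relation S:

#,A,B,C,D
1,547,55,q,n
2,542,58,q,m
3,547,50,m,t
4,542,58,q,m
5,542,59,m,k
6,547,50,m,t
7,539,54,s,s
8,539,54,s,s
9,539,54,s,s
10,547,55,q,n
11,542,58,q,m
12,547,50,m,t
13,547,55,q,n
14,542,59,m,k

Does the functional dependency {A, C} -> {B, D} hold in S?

(A=547, C=q): rows 1, 10, 13 → {B,D} = (55, n), (55, n), (55, n) ✓
(A=542, C=q): rows 2, 4, 11 → {B,D} = (58, m), (58, m), (58, m) ✓
(A=547, C=m): rows 3, 6, 12 → {B,D} = (50, t), (50, t), (50, t) ✓
(A=542, C=m): rows 5, 14 → {B,D} = (59, k), (59, k) ✓
(A=539, C=s): rows 7, 8, 9 → {B,D} = (54, s), (54, s), (54, s) ✓
Every {A, C} value is associated with a single {B, D} value, so {A, C} -> {B, D} holds.

Yes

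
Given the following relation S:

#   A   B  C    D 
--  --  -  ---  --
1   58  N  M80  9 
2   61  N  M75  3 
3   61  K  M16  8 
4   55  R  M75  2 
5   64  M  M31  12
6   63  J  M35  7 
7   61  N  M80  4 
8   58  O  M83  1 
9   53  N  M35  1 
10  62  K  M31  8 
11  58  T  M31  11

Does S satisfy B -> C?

No

B=N: rows 1, 2, 7, 9 → C takes values {M80, M75, M35} — violation
B=K: rows 3, 10 → C takes values {M16, M31} — violation
B=R: row 4 → C = M75 ✓
B=M: row 5 → C = M31 ✓
B=J: row 6 → C = M35 ✓
B=O: row 8 → C = M83 ✓
B=T: row 11 → C = M31 ✓
Two rows agree on B but differ on C, so B -> C does not hold.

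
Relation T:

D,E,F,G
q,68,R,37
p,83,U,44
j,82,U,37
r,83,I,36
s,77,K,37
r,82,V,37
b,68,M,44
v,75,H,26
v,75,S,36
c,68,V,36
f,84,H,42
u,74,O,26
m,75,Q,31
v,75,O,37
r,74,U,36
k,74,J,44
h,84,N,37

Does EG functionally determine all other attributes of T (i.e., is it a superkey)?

No

Two distinct rows share (E=82, G=37), so EG does not determine every attribute — not a superkey.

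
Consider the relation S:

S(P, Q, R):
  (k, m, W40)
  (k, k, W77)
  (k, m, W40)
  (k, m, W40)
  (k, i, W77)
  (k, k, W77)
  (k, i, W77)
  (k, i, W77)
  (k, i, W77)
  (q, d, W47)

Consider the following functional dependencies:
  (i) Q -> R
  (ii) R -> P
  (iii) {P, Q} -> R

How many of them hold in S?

(i) Q -> R: every LHS value maps to a single RHS value — holds.
(ii) R -> P: every LHS value maps to a single RHS value — holds.
(iii) {P, Q} -> R: every LHS value maps to a single RHS value — holds.
3 of the 3 dependencies hold.

3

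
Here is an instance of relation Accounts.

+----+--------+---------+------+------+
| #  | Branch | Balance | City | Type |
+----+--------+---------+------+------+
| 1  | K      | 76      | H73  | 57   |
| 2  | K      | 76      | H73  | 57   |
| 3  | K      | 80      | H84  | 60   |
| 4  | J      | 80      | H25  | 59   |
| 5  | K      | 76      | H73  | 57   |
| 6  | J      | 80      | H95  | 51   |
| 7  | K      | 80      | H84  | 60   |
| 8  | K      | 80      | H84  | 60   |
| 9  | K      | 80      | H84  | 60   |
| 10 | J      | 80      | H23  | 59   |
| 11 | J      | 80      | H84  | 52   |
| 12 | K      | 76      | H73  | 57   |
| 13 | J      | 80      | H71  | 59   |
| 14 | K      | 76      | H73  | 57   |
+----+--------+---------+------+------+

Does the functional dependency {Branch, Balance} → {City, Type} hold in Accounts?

(Branch=K, Balance=76): rows 1, 2, 5, 12, 14 → {City,Type} = (H73, 57), (H73, 57), (H73, 57), (H73, 57), (H73, 57) ✓
(Branch=K, Balance=80): rows 3, 7, 8, 9 → {City,Type} = (H84, 60), (H84, 60), (H84, 60), (H84, 60) ✓
(Branch=J, Balance=80): rows 4, 6, 10, 11, 13 → {City,Type} takes values {(H25, 59), (H95, 51), (H23, 59), (H84, 52), (H71, 59)} — violation
Two rows agree on {Branch, Balance} but differ on {City, Type}, so {Branch, Balance} → {City, Type} does not hold.

No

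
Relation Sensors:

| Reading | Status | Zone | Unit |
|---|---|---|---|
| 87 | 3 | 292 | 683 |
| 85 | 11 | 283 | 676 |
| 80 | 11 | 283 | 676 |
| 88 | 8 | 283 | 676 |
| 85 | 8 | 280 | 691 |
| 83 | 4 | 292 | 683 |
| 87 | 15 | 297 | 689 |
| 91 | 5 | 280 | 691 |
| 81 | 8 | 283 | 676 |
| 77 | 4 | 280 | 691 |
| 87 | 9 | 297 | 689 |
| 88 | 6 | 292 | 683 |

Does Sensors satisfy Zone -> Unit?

Yes

Zone=292: 3 rows → Unit = 683, 683, 683 ✓
Zone=283: 4 rows → Unit = 676, 676, 676, 676 ✓
Zone=280: 3 rows → Unit = 691, 691, 691 ✓
Zone=297: 2 rows → Unit = 689, 689 ✓
Every Zone value is associated with a single Unit value, so Zone -> Unit holds.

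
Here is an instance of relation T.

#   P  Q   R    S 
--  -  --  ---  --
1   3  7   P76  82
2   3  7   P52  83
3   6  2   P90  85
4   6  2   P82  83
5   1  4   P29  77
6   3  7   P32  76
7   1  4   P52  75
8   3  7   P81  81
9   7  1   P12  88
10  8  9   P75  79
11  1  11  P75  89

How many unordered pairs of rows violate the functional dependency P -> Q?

2

P=3: all 4 rows agree on Q — 0 pairs.
P=6: all 2 rows agree on Q — 0 pairs.
P=1: violating pairs (5,11), (7,11) — 2 pairs.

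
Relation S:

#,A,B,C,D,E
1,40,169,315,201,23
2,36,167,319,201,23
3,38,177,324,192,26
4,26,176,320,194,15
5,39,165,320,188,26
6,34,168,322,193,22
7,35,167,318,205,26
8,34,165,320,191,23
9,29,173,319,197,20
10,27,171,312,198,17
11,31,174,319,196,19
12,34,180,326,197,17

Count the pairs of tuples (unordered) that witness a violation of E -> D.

E=23: violating pairs (1,8), (2,8) — 2 pairs.
E=26: violating pairs (3,5), (3,7), (5,7) — 3 pairs.
E=17: violating pairs (10,12) — 1 pair.

6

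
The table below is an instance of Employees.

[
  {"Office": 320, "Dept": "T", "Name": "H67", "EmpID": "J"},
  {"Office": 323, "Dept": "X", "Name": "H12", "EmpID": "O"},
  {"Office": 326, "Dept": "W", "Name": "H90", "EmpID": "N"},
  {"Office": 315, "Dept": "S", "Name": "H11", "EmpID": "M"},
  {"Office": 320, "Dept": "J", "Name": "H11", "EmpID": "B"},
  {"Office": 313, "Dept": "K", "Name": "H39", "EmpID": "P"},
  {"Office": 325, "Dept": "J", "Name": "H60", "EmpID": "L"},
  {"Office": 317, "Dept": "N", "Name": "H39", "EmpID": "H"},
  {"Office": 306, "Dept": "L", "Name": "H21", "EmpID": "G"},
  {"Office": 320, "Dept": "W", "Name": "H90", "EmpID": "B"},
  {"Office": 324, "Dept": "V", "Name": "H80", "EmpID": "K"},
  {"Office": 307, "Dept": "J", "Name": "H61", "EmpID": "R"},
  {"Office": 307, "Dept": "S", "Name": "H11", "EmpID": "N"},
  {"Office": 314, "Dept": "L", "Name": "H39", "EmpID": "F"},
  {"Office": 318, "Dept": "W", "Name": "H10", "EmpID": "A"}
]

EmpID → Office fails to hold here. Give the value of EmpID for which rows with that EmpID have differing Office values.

N

EmpID=J: 1 row → Office = 320 ✓
EmpID=O: 1 row → Office = 323 ✓
EmpID=N: 2 rows → Office takes values {326, 307} — violation
EmpID=M: 1 row → Office = 315 ✓
EmpID=B: 2 rows → Office = 320, 320 ✓
EmpID=P: 1 row → Office = 313 ✓
EmpID=L: 1 row → Office = 325 ✓
EmpID=H: 1 row → Office = 317 ✓
EmpID=G: 1 row → Office = 306 ✓
EmpID=K: 1 row → Office = 324 ✓
EmpID=R: 1 row → Office = 307 ✓
EmpID=F: 1 row → Office = 314 ✓
EmpID=A: 1 row → Office = 318 ✓
The only EmpID value with inconsistent Office is EmpID=N.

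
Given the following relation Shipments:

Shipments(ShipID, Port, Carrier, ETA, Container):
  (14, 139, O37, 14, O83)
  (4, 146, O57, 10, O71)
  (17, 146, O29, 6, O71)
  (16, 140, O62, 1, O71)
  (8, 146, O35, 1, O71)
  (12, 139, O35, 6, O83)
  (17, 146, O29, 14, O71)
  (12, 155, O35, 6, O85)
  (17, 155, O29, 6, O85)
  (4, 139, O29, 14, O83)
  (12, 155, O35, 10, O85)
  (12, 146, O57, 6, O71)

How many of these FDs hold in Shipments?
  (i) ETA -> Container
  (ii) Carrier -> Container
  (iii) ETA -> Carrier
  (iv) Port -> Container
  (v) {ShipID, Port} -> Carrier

2

(i) ETA -> Container: ETA=14: 3 rows → Container takes values {O83, O71} — violation; ETA=10: 2 rows → Container takes values {O71, O85} — violation; ETA=6: 5 rows → Container takes values {O71, O83, O85} — violation — fails.
(ii) Carrier -> Container: Carrier=O29: 4 rows → Container takes values {O71, O85, O83} — violation; Carrier=O35: 4 rows → Container takes values {O71, O83, O85} — violation — fails.
(iii) ETA -> Carrier: ETA=14: 3 rows → Carrier takes values {O37, O29} — violation; ETA=10: 2 rows → Carrier takes values {O57, O35} — violation; ETA=6: 5 rows → Carrier takes values {O29, O35, O57} — violation; ETA=1: 2 rows → Carrier takes values {O62, O35} — violation — fails.
(iv) Port -> Container: every LHS value maps to a single RHS value — holds.
(v) {ShipID, Port} -> Carrier: every LHS value maps to a single RHS value — holds.
2 of the 5 dependencies hold.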